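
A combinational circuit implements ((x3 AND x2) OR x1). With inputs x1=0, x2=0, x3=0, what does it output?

Substituting: ((0 AND 0) OR 0)
= 0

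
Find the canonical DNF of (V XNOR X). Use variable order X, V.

(NOT X AND NOT V) OR (X AND V)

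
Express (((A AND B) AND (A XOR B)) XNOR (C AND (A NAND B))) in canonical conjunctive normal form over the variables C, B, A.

(NOT C OR B OR A) AND (NOT C OR B OR NOT A) AND (NOT C OR NOT B OR A)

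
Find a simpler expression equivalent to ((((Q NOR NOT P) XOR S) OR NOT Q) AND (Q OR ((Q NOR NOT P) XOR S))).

By distribution ((E OR v) AND (E OR NOT v) = E):
= ((Q NOR NOT P) XOR S)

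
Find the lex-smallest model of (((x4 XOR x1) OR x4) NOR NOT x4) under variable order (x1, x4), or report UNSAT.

UNSATISFIABLE - no assignment makes this expression true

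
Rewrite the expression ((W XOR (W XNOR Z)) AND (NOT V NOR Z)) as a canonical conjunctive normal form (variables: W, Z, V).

(W OR Z OR V) AND (W OR NOT Z OR V) AND (W OR NOT Z OR NOT V) AND (NOT W OR Z OR V) AND (NOT W OR NOT Z OR V) AND (NOT W OR NOT Z OR NOT V)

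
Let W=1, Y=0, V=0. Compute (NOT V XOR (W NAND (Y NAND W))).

Substituting: (NOT 0 XOR (1 NAND (0 NAND 1)))
= 1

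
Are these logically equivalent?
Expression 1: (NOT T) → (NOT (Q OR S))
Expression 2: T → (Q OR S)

No, Inverse is not equivalent to original (counterexample: S=0, Q=0, T=1)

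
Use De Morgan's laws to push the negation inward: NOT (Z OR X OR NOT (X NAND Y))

NOT Z AND NOT X AND (X NAND Y)
De Morgan's: NOT(OR of terms) = AND of negations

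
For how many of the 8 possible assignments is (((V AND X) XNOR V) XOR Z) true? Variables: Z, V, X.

Satisfying assignments: (0,0,0), (0,0,1), (0,1,1), (1,1,0)
Count: 4 out of 8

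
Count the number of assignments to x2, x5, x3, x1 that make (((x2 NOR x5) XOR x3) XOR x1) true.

Satisfying assignments: (0,0,0,0), (0,0,1,1), (0,1,0,1), (0,1,1,0), (1,0,0,1), (1,0,1,0), (1,1,0,1), (1,1,1,0)
Count: 8 out of 16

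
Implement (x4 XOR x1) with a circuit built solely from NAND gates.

((x4 NAND (x4 NAND x1)) NAND (x1 NAND (x4 NAND x1)))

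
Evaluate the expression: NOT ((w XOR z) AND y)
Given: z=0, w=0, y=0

Substituting: NOT ((0 XOR 0) AND 0)
= 1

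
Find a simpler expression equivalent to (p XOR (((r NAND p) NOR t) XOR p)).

By XOR self-cancellation ((E XOR v) XOR v = E):
= ((r NAND p) NOR t)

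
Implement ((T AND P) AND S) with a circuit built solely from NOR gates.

((((T NOR T) NOR (P NOR P)) NOR ((T NOR T) NOR (P NOR P))) NOR (S NOR S))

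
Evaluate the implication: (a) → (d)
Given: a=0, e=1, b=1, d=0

Antecedent (a) = 0; consequent (d) = 0.
0 → 0 = 1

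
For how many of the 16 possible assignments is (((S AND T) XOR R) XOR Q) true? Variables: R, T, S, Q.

Satisfying assignments: (0,0,0,1), (0,0,1,1), (0,1,0,1), (0,1,1,0), (1,0,0,0), (1,0,1,0), (1,1,0,0), (1,1,1,1)
Count: 8 out of 16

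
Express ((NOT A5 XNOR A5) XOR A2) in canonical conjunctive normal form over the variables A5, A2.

(A5 OR A2) AND (NOT A5 OR A2)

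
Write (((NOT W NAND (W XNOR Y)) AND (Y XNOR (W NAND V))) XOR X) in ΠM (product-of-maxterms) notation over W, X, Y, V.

ΠM(0, 1, 6, 7, 8, 11, 13, 14) = (W OR X OR Y OR V) AND (W OR X OR Y OR NOT V) AND (W OR NOT X OR NOT Y OR V) AND (W OR NOT X OR NOT Y OR NOT V) AND (NOT W OR X OR Y OR V) AND (NOT W OR X OR NOT Y OR NOT V) AND (NOT W OR NOT X OR Y OR NOT V) AND (NOT W OR NOT X OR NOT Y OR V)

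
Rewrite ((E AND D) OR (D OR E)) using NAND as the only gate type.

((((E NAND D) NAND (E NAND D)) NAND ((E NAND D) NAND (E NAND D))) NAND (((D NAND D) NAND (E NAND E)) NAND ((D NAND D) NAND (E NAND E))))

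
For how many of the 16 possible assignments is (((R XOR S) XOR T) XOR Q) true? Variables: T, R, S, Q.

Satisfying assignments: (0,0,0,1), (0,0,1,0), (0,1,0,0), (0,1,1,1), (1,0,0,0), (1,0,1,1), (1,1,0,1), (1,1,1,0)
Count: 8 out of 16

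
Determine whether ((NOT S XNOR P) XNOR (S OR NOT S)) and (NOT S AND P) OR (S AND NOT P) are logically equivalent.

Yes, they are equivalent — the two output columns agree on all 4 assignments:
S | P | Expression 1 | Expression 2
-----------------------------------
0 | 0 | 0 | 0
0 | 1 | 1 | 1
1 | 0 | 1 | 1
1 | 1 | 0 | 0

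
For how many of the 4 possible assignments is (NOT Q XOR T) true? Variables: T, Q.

Satisfying assignments: (0,0), (1,1)
Count: 2 out of 4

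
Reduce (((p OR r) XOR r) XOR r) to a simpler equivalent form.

By XOR self-cancellation ((E XOR v) XOR v = E):
= (p OR r)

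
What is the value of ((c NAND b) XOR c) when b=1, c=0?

Substituting: ((0 NAND 1) XOR 0)
= 1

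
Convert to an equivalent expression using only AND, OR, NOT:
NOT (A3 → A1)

A3 AND NOT A1
(Negated implication: NOT(A → B) = A AND NOT B)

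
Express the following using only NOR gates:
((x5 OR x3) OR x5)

((((x5 NOR x3) NOR (x5 NOR x3)) NOR x5) NOR (((x5 NOR x3) NOR (x5 NOR x3)) NOR x5))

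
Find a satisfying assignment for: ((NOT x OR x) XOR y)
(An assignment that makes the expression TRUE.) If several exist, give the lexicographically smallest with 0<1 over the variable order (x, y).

x=0, y=0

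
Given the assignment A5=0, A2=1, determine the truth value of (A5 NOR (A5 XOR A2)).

Substituting: (0 NOR (0 XOR 1))
= 0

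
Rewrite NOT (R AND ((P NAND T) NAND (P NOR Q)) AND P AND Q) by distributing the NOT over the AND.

NOT R OR NOT ((P NAND T) NAND (P NOR Q)) OR NOT P OR NOT Q
De Morgan's: NOT(AND of terms) = OR of negations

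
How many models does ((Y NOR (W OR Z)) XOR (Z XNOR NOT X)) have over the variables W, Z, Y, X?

Satisfying assignments: (0,0,0,0), (0,0,1,1), (0,1,0,0), (0,1,1,0), (1,0,0,1), (1,0,1,1), (1,1,0,0), (1,1,1,0)
Count: 8 out of 16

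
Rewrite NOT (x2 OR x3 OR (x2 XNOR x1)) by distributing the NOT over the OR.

NOT x2 AND NOT x3 AND NOT (x2 XNOR x1)
De Morgan's: NOT(OR of terms) = AND of negations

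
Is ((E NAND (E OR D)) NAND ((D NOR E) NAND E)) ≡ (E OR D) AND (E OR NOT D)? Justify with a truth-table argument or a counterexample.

Yes, they are equivalent — the two output columns agree on all 4 assignments:
E | D | Expression 1 | Expression 2
-----------------------------------
0 | 0 | 0 | 0
0 | 1 | 0 | 0
1 | 0 | 1 | 1
1 | 1 | 1 | 1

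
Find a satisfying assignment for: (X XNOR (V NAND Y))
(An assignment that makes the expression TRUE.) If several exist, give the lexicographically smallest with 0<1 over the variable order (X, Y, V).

X=0, Y=1, V=1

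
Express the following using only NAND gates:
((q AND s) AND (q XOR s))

((((q NAND s) NAND (q NAND s)) NAND ((q NAND (q NAND s)) NAND (s NAND (q NAND s)))) NAND (((q NAND s) NAND (q NAND s)) NAND ((q NAND (q NAND s)) NAND (s NAND (q NAND s)))))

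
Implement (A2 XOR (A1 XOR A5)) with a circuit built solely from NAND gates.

((A2 NAND (A2 NAND ((A1 NAND (A1 NAND A5)) NAND (A5 NAND (A1 NAND A5))))) NAND (((A1 NAND (A1 NAND A5)) NAND (A5 NAND (A1 NAND A5))) NAND (A2 NAND ((A1 NAND (A1 NAND A5)) NAND (A5 NAND (A1 NAND A5))))))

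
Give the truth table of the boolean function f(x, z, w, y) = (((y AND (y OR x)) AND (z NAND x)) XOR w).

x | z | w | y | Output
----------------------
0 | 0 | 0 | 0 | 0
0 | 0 | 0 | 1 | 1
0 | 0 | 1 | 0 | 1
0 | 0 | 1 | 1 | 0
0 | 1 | 0 | 0 | 0
0 | 1 | 0 | 1 | 1
0 | 1 | 1 | 0 | 1
0 | 1 | 1 | 1 | 0
1 | 0 | 0 | 0 | 0
1 | 0 | 0 | 1 | 1
1 | 0 | 1 | 0 | 1
1 | 0 | 1 | 1 | 0
1 | 1 | 0 | 0 | 0
1 | 1 | 0 | 1 | 0
1 | 1 | 1 | 0 | 1
1 | 1 | 1 | 1 | 1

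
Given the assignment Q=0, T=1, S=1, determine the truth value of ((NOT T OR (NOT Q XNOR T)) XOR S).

Substituting: ((NOT 1 OR (NOT 0 XNOR 1)) XOR 1)
= 0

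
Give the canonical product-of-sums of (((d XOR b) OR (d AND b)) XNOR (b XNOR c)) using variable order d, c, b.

ΠM(0, 1, 5, 6) = (d OR c OR b) AND (d OR c OR NOT b) AND (NOT d OR c OR NOT b) AND (NOT d OR NOT c OR b)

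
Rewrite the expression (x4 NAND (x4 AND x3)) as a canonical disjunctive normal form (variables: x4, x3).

(NOT x4 AND NOT x3) OR (NOT x4 AND x3) OR (x4 AND NOT x3)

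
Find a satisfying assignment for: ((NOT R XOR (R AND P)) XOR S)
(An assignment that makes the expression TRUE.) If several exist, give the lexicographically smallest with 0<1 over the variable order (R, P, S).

R=0, P=0, S=0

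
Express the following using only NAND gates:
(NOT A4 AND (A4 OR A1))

(((A4 NAND A4) NAND ((A4 NAND A4) NAND (A1 NAND A1))) NAND ((A4 NAND A4) NAND ((A4 NAND A4) NAND (A1 NAND A1))))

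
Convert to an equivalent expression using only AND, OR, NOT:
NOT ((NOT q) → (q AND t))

(NOT q) AND NOT (q AND t)
(Negated implication: NOT(A → B) = A AND NOT B)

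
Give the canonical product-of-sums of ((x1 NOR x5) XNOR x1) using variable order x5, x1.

ΠM(0, 1, 3) = (x5 OR x1) AND (x5 OR NOT x1) AND (NOT x5 OR NOT x1)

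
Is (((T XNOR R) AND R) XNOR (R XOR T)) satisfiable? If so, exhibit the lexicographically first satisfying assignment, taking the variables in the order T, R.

T=0, R=0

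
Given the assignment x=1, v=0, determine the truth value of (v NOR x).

Substituting: (0 NOR 1)
= 0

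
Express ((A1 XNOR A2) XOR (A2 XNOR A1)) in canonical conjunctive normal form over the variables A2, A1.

(A2 OR A1) AND (A2 OR NOT A1) AND (NOT A2 OR A1) AND (NOT A2 OR NOT A1)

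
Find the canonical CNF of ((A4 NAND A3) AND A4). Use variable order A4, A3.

(A4 OR A3) AND (A4 OR NOT A3) AND (NOT A4 OR NOT A3)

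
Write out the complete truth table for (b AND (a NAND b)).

b | a | Output
--------------
0 | 0 | 0
0 | 1 | 0
1 | 0 | 1
1 | 1 | 0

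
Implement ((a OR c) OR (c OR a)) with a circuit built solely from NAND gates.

((((a NAND a) NAND (c NAND c)) NAND ((a NAND a) NAND (c NAND c))) NAND (((c NAND c) NAND (a NAND a)) NAND ((c NAND c) NAND (a NAND a))))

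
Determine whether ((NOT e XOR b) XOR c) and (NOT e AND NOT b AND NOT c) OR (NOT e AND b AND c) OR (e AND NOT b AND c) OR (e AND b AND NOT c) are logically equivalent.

Yes, they are equivalent — the two output columns agree on all 8 assignments:
e | b | c | Expression 1 | Expression 2
---------------------------------------
0 | 0 | 0 | 1 | 1
0 | 0 | 1 | 0 | 0
0 | 1 | 0 | 0 | 0
0 | 1 | 1 | 1 | 1
1 | 0 | 0 | 0 | 0
1 | 0 | 1 | 1 | 1
1 | 1 | 0 | 1 | 1
1 | 1 | 1 | 0 | 0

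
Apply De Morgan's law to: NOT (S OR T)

NOT S AND NOT T
De Morgan's: NOT(OR of terms) = AND of negations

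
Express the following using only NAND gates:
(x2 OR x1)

((x2 NAND x2) NAND (x1 NAND x1))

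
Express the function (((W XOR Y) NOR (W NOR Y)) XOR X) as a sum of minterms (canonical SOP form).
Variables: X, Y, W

Σm(3, 4, 5, 6) = (NOT X AND Y AND W) OR (X AND NOT Y AND NOT W) OR (X AND NOT Y AND W) OR (X AND Y AND NOT W)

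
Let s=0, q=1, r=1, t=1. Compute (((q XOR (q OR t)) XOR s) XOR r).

Substituting: (((1 XOR (1 OR 1)) XOR 0) XOR 1)
= 1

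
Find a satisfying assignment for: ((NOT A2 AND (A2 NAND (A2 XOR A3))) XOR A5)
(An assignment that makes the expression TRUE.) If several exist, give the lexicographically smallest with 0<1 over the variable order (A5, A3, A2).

A5=0, A3=0, A2=0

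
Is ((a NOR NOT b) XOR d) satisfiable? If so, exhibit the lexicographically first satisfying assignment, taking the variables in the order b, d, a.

b=0, d=1, a=0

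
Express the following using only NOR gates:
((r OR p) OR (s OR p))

((((r NOR p) NOR (r NOR p)) NOR ((s NOR p) NOR (s NOR p))) NOR (((r NOR p) NOR (r NOR p)) NOR ((s NOR p) NOR (s NOR p))))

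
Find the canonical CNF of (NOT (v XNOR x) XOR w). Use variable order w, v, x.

(w OR v OR x) AND (w OR NOT v OR NOT x) AND (NOT w OR v OR NOT x) AND (NOT w OR NOT v OR x)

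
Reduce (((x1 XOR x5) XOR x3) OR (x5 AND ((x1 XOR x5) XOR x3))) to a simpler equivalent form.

By absorption (E OR (E AND v) = E):
= ((x1 XOR x5) XOR x3)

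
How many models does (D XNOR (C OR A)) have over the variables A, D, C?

Satisfying assignments: (0,0,0), (0,1,1), (1,1,0), (1,1,1)
Count: 4 out of 8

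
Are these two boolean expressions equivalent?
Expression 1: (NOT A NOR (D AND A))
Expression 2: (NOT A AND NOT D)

No. Counterexample: with A=0, D=0, Expression 1 = 0 but Expression 2 = 1.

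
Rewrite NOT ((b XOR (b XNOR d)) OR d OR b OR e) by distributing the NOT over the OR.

NOT (b XOR (b XNOR d)) AND NOT d AND NOT b AND NOT e
De Morgan's: NOT(OR of terms) = AND of negations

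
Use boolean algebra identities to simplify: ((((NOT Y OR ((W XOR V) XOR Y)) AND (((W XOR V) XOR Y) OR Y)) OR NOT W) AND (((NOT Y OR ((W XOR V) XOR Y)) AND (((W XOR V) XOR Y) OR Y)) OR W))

By distribution ((E OR v) AND (E OR NOT v) = E) then distribution ((E OR v) AND (E OR NOT v) = E):
= ((W XOR V) XOR Y)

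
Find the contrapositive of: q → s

Contrapositive: NOT s → NOT q
Note: A statement and its contrapositive are logically equivalent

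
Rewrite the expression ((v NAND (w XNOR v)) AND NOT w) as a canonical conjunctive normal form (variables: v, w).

(v OR NOT w) AND (NOT v OR NOT w)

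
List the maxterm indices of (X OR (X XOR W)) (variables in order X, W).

ΠM(0) = (X OR W)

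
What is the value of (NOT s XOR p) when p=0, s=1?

Substituting: (NOT 1 XOR 0)
= 0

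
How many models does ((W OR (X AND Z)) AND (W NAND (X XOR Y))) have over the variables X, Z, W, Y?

Satisfying assignments: (0,0,1,0), (0,1,1,0), (1,0,1,1), (1,1,0,0), (1,1,0,1), (1,1,1,1)
Count: 6 out of 16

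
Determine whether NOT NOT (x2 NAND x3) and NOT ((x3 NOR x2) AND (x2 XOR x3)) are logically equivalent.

No. Counterexample: with x2=1, x3=1, Expression 1 = 0 but Expression 2 = 1.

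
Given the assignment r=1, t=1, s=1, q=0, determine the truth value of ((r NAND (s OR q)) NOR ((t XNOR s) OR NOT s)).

Substituting: ((1 NAND (1 OR 0)) NOR ((1 XNOR 1) OR NOT 1))
= 0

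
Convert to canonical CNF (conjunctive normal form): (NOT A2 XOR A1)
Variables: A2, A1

(A2 OR NOT A1) AND (NOT A2 OR A1)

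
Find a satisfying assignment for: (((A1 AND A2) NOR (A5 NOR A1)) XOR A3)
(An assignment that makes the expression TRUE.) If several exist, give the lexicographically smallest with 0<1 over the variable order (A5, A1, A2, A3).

A5=0, A1=0, A2=0, A3=1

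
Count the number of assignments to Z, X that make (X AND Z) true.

Satisfying assignments: (1,1)
Count: 1 out of 4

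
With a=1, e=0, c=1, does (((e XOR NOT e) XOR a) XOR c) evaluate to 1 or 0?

Substituting: (((0 XOR NOT 0) XOR 1) XOR 1)
= 1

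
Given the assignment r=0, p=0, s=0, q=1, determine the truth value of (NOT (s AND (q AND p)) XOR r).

Substituting: (NOT (0 AND (1 AND 0)) XOR 0)
= 1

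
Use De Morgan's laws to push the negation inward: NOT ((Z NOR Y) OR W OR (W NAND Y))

NOT (Z NOR Y) AND NOT W AND NOT (W NAND Y)
De Morgan's: NOT(OR of terms) = AND of negations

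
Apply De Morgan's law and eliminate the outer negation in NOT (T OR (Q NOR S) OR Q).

NOT T AND NOT (Q NOR S) AND NOT Q
De Morgan's: NOT(OR of terms) = AND of negations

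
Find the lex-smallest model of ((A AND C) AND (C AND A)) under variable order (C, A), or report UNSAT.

C=1, A=1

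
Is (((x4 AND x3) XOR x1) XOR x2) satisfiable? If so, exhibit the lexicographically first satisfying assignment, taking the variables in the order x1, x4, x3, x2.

x1=0, x4=0, x3=0, x2=1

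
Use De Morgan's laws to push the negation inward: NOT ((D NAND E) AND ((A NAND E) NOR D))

NOT (D NAND E) OR NOT ((A NAND E) NOR D)
De Morgan's: NOT(AND of terms) = OR of negations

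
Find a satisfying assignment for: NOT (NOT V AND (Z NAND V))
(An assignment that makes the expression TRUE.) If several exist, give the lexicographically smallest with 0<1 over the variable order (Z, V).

Z=0, V=1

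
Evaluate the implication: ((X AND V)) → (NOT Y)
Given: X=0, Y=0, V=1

Antecedent ((X AND V)) = 0; consequent (NOT Y) = 1.
0 → 1 = 1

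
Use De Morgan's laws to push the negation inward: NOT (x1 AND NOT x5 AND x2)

NOT x1 OR x5 OR NOT x2
De Morgan's: NOT(AND of terms) = OR of negations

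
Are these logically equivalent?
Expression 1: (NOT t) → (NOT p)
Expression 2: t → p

No, Inverse is not equivalent to original (counterexample: t=0, p=1, s=0)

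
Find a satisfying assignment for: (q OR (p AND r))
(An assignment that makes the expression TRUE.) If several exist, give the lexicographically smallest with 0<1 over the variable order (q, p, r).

q=0, p=1, r=1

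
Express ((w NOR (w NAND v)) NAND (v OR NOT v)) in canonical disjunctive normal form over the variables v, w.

(NOT v AND NOT w) OR (NOT v AND w) OR (v AND NOT w) OR (v AND w)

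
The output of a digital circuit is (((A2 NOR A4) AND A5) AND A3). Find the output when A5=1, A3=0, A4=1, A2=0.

Substituting: (((0 NOR 1) AND 1) AND 0)
= 0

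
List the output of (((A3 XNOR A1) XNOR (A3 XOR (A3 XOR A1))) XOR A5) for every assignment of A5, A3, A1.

A5 | A3 | A1 | Output
---------------------
0 | 0 | 0 | 0
0 | 0 | 1 | 0
0 | 1 | 0 | 1
0 | 1 | 1 | 1
1 | 0 | 0 | 1
1 | 0 | 1 | 1
1 | 1 | 0 | 0
1 | 1 | 1 | 0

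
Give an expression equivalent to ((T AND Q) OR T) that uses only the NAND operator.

((((T NAND Q) NAND (T NAND Q)) NAND ((T NAND Q) NAND (T NAND Q))) NAND (T NAND T))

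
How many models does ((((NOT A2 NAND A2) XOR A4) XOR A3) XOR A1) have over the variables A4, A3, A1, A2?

Satisfying assignments: (0,0,0,0), (0,0,0,1), (0,1,1,0), (0,1,1,1), (1,0,1,0), (1,0,1,1), (1,1,0,0), (1,1,0,1)
Count: 8 out of 16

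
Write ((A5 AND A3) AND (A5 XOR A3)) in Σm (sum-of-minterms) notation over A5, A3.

Σm() = FALSE (no minterms)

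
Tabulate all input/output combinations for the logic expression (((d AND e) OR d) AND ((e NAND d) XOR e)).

e | d | Output
--------------
0 | 0 | 0
0 | 1 | 1
1 | 0 | 0
1 | 1 | 1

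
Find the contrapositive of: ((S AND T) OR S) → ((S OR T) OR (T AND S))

Contrapositive: NOT ((S OR T) OR (T AND S)) → NOT ((S AND T) OR S)
Note: A statement and its contrapositive are logically equivalent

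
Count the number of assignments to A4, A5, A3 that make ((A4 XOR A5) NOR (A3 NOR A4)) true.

Satisfying assignments: (0,0,1), (1,1,0), (1,1,1)
Count: 3 out of 8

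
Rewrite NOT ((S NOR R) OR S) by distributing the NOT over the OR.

NOT (S NOR R) AND NOT S
De Morgan's: NOT(OR of terms) = AND of negations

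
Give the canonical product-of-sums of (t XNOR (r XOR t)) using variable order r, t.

ΠM(2, 3) = (NOT r OR t) AND (NOT r OR NOT t)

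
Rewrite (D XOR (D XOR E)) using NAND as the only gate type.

((D NAND (D NAND ((D NAND (D NAND E)) NAND (E NAND (D NAND E))))) NAND (((D NAND (D NAND E)) NAND (E NAND (D NAND E))) NAND (D NAND ((D NAND (D NAND E)) NAND (E NAND (D NAND E))))))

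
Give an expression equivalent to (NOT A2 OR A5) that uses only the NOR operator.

(((A2 NOR A2) NOR A5) NOR ((A2 NOR A2) NOR A5))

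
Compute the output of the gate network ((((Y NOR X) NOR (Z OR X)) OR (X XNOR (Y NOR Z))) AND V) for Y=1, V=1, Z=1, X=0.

Substituting: ((((1 NOR 0) NOR (1 OR 0)) OR (0 XNOR (1 NOR 1))) AND 1)
= 1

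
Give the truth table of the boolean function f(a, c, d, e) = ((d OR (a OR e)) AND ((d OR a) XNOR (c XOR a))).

a | c | d | e | Output
----------------------
0 | 0 | 0 | 0 | 0
0 | 0 | 0 | 1 | 1
0 | 0 | 1 | 0 | 0
0 | 0 | 1 | 1 | 0
0 | 1 | 0 | 0 | 0
0 | 1 | 0 | 1 | 0
0 | 1 | 1 | 0 | 1
0 | 1 | 1 | 1 | 1
1 | 0 | 0 | 0 | 1
1 | 0 | 0 | 1 | 1
1 | 0 | 1 | 0 | 1
1 | 0 | 1 | 1 | 1
1 | 1 | 0 | 0 | 0
1 | 1 | 0 | 1 | 0
1 | 1 | 1 | 0 | 0
1 | 1 | 1 | 1 | 0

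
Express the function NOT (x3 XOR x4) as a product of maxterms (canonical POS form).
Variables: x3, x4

ΠM(1, 2) = (x3 OR NOT x4) AND (NOT x3 OR x4)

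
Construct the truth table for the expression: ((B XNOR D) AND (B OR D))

B | D | Output
--------------
0 | 0 | 0
0 | 1 | 0
1 | 0 | 0
1 | 1 | 1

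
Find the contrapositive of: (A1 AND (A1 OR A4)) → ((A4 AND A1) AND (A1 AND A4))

Contrapositive: NOT ((A4 AND A1) AND (A1 AND A4)) → NOT (A1 AND (A1 OR A4))
Note: A statement and its contrapositive are logically equivalent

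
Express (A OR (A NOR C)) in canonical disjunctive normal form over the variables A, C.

(NOT A AND NOT C) OR (A AND NOT C) OR (A AND C)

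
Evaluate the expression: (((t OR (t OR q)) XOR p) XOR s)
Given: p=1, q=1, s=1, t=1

Substituting: (((1 OR (1 OR 1)) XOR 1) XOR 1)
= 1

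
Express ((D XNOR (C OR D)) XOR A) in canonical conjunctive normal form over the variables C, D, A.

(C OR D OR NOT A) AND (C OR NOT D OR NOT A) AND (NOT C OR D OR A) AND (NOT C OR NOT D OR NOT A)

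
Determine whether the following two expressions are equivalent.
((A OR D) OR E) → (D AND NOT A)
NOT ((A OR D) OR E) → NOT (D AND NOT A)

No, Inverse is not equivalent to original (counterexample: D=0, E=0, A=1)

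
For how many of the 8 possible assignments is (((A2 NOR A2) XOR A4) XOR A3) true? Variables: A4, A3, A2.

Satisfying assignments: (0,0,0), (0,1,1), (1,0,1), (1,1,0)
Count: 4 out of 8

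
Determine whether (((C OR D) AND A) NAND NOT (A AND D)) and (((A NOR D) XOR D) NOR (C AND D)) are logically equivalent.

No. Counterexample: with D=0, C=0, A=0, Expression 1 = 1 but Expression 2 = 0.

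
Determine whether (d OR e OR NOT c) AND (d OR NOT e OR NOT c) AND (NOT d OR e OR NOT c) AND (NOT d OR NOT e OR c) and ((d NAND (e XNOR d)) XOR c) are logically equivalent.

Yes, they are equivalent — the two output columns agree on all 8 assignments:
d | e | c | Expression 1 | Expression 2
---------------------------------------
0 | 0 | 0 | 1 | 1
0 | 0 | 1 | 0 | 0
0 | 1 | 0 | 1 | 1
0 | 1 | 1 | 0 | 0
1 | 0 | 0 | 1 | 1
1 | 0 | 1 | 0 | 0
1 | 1 | 0 | 0 | 0
1 | 1 | 1 | 1 | 1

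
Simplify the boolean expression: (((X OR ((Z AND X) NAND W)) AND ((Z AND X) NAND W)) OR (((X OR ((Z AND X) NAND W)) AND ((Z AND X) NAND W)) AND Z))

By absorption (E OR (E AND v) = E) then absorption (E AND (E OR v) = E):
= ((Z AND X) NAND W)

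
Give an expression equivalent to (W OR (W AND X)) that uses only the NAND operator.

((W NAND W) NAND (((W NAND X) NAND (W NAND X)) NAND ((W NAND X) NAND (W NAND X))))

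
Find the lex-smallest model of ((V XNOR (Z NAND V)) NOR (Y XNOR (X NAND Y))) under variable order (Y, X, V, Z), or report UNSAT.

Y=0, X=0, V=0, Z=0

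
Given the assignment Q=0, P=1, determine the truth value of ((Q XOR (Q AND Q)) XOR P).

Substituting: ((0 XOR (0 AND 0)) XOR 1)
= 1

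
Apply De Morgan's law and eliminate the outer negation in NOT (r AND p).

NOT r OR NOT p
De Morgan's: NOT(AND of terms) = OR of negations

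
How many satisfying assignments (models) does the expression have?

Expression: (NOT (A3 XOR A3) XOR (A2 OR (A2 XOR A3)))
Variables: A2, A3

Satisfying assignments: (0,0)
Count: 1 out of 4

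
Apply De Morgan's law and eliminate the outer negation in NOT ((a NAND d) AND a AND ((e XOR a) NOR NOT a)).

NOT (a NAND d) OR NOT a OR NOT ((e XOR a) NOR NOT a)
De Morgan's: NOT(AND of terms) = OR of negations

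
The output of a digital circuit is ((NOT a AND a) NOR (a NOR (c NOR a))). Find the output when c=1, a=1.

Substituting: ((NOT 1 AND 1) NOR (1 NOR (1 NOR 1)))
= 1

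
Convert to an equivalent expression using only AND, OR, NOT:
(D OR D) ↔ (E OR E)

((D OR D) AND (E OR E)) OR (NOT (D OR D) AND NOT (E OR E))
(Biconditional = both true or both false)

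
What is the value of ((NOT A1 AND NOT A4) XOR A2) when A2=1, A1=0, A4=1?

Substituting: ((NOT 0 AND NOT 1) XOR 1)
= 1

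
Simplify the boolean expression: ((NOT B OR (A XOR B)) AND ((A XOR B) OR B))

By distribution ((E OR v) AND (E OR NOT v) = E):
= (A XOR B)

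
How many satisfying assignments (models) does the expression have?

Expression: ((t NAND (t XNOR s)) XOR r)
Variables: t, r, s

Satisfying assignments: (0,0,0), (0,0,1), (1,0,0), (1,1,1)
Count: 4 out of 8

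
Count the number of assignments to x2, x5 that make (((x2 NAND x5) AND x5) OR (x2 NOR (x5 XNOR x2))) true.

Satisfying assignments: (0,1)
Count: 1 out of 4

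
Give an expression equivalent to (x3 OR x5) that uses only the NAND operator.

((x3 NAND x3) NAND (x5 NAND x5))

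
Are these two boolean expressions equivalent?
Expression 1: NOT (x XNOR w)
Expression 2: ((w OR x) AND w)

No. Counterexample: with w=0, x=1, Expression 1 = 1 but Expression 2 = 0.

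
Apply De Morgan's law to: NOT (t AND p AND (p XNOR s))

NOT t OR NOT p OR NOT (p XNOR s)
De Morgan's: NOT(AND of terms) = OR of negations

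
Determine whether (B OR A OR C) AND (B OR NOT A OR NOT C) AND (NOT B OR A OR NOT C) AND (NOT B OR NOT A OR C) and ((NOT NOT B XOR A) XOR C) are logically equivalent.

Yes, they are equivalent — the two output columns agree on all 8 assignments:
B | A | C | Expression 1 | Expression 2
---------------------------------------
0 | 0 | 0 | 0 | 0
0 | 0 | 1 | 1 | 1
0 | 1 | 0 | 1 | 1
0 | 1 | 1 | 0 | 0
1 | 0 | 0 | 1 | 1
1 | 0 | 1 | 0 | 0
1 | 1 | 0 | 0 | 0
1 | 1 | 1 | 1 | 1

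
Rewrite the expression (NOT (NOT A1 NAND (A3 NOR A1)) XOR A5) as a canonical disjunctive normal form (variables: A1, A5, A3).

(NOT A1 AND NOT A5 AND NOT A3) OR (NOT A1 AND A5 AND A3) OR (A1 AND A5 AND NOT A3) OR (A1 AND A5 AND A3)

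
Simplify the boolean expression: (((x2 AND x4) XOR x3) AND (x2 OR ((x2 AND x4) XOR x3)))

By absorption (E AND (E OR v) = E):
= ((x2 AND x4) XOR x3)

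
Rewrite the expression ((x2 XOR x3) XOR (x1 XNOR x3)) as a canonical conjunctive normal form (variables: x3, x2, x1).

(x3 OR x2 OR NOT x1) AND (x3 OR NOT x2 OR x1) AND (NOT x3 OR x2 OR NOT x1) AND (NOT x3 OR NOT x2 OR x1)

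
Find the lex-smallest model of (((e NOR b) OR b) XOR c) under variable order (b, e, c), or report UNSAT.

b=0, e=0, c=0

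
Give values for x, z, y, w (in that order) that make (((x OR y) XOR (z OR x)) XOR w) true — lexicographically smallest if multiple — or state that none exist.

x=0, z=0, y=0, w=1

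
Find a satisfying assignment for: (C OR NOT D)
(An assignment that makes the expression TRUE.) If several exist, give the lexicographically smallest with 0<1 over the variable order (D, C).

D=0, C=0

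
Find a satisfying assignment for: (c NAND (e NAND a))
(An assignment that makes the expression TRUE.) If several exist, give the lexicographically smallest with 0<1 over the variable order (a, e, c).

a=0, e=0, c=0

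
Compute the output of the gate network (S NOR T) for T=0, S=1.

Substituting: (1 NOR 0)
= 0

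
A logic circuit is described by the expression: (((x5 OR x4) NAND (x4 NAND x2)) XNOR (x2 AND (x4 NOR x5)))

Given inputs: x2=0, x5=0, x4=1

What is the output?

Substituting: (((0 OR 1) NAND (1 NAND 0)) XNOR (0 AND (1 NOR 0)))
= 1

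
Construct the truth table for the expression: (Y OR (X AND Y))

X | Y | Output
--------------
0 | 0 | 0
0 | 1 | 1
1 | 0 | 0
1 | 1 | 1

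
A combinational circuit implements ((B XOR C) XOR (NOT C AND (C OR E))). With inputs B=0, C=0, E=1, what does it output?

Substituting: ((0 XOR 0) XOR (NOT 0 AND (0 OR 1)))
= 1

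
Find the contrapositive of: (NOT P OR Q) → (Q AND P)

Contrapositive: NOT (Q AND P) → NOT (NOT P OR Q)
Note: A statement and its contrapositive are logically equivalent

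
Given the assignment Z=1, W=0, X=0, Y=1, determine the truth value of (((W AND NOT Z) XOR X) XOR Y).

Substituting: (((0 AND NOT 1) XOR 0) XOR 1)
= 1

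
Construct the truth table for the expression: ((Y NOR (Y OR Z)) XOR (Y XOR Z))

Z | Y | Output
--------------
0 | 0 | 1
0 | 1 | 1
1 | 0 | 1
1 | 1 | 0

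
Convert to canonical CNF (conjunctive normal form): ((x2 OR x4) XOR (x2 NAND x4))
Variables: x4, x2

(x4 OR NOT x2) AND (NOT x4 OR x2)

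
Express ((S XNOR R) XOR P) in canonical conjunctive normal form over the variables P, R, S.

(P OR R OR NOT S) AND (P OR NOT R OR S) AND (NOT P OR R OR S) AND (NOT P OR NOT R OR NOT S)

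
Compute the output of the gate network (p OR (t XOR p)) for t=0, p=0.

Substituting: (0 OR (0 XOR 0))
= 0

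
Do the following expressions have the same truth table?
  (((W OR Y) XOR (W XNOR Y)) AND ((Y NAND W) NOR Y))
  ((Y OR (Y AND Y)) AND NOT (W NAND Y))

No. Counterexample: with Y=1, W=1, Expression 1 = 0 but Expression 2 = 1.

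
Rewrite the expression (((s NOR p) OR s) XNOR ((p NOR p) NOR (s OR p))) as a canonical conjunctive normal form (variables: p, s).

(p OR s) AND (p OR NOT s) AND (NOT p OR NOT s)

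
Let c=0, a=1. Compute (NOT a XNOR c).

Substituting: (NOT 1 XNOR 0)
= 1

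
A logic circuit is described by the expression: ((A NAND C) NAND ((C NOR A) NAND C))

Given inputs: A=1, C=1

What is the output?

Substituting: ((1 NAND 1) NAND ((1 NOR 1) NAND 1))
= 1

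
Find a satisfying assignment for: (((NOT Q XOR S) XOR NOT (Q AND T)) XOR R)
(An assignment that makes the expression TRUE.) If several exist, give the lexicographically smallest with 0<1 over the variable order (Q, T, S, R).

Q=0, T=0, S=0, R=1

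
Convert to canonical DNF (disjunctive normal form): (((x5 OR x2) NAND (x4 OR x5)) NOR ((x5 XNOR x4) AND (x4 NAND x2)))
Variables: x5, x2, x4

(NOT x5 AND x2 AND x4) OR (x5 AND NOT x2 AND NOT x4) OR (x5 AND x2 AND NOT x4) OR (x5 AND x2 AND x4)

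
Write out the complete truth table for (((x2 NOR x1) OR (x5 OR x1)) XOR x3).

x1 | x5 | x3 | x2 | Output
--------------------------
0 | 0 | 0 | 0 | 1
0 | 0 | 0 | 1 | 0
0 | 0 | 1 | 0 | 0
0 | 0 | 1 | 1 | 1
0 | 1 | 0 | 0 | 1
0 | 1 | 0 | 1 | 1
0 | 1 | 1 | 0 | 0
0 | 1 | 1 | 1 | 0
1 | 0 | 0 | 0 | 1
1 | 0 | 0 | 1 | 1
1 | 0 | 1 | 0 | 0
1 | 0 | 1 | 1 | 0
1 | 1 | 0 | 0 | 1
1 | 1 | 0 | 1 | 1
1 | 1 | 1 | 0 | 0
1 | 1 | 1 | 1 | 0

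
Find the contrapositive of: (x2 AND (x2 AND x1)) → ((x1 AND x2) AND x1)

Contrapositive: NOT ((x1 AND x2) AND x1) → NOT (x2 AND (x2 AND x1))
Note: A statement and its contrapositive are logically equivalent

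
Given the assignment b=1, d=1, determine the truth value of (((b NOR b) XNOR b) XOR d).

Substituting: (((1 NOR 1) XNOR 1) XOR 1)
= 1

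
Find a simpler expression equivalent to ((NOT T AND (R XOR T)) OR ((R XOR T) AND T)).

By distribution ((E AND v) OR (E AND NOT v) = E):
= (R XOR T)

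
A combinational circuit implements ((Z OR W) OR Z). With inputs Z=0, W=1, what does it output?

Substituting: ((0 OR 1) OR 0)
= 1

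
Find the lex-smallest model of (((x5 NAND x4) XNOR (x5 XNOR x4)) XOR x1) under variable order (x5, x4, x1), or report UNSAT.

x5=0, x4=0, x1=0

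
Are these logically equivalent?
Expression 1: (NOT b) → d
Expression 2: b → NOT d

No, Inverse is not equivalent to original (counterexample: e=0, d=0, b=0)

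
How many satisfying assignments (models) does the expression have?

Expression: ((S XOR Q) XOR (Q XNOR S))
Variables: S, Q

Satisfying assignments: (0,0), (0,1), (1,0), (1,1)
Count: 4 out of 4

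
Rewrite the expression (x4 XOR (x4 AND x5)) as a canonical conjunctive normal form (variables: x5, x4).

(x5 OR x4) AND (NOT x5 OR x4) AND (NOT x5 OR NOT x4)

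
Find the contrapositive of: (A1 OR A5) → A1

Contrapositive: NOT A1 → NOT (A1 OR A5)
Note: A statement and its contrapositive are logically equivalent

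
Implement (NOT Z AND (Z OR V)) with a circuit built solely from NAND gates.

(((Z NAND Z) NAND ((Z NAND Z) NAND (V NAND V))) NAND ((Z NAND Z) NAND ((Z NAND Z) NAND (V NAND V))))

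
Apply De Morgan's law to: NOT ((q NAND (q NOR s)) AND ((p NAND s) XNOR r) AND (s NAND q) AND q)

NOT (q NAND (q NOR s)) OR NOT ((p NAND s) XNOR r) OR NOT (s NAND q) OR NOT q
De Morgan's: NOT(AND of terms) = OR of negations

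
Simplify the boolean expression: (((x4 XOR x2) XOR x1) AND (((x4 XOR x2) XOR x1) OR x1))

By absorption (E AND (E OR v) = E):
= ((x4 XOR x2) XOR x1)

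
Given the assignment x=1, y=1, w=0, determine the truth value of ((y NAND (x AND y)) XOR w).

Substituting: ((1 NAND (1 AND 1)) XOR 0)
= 0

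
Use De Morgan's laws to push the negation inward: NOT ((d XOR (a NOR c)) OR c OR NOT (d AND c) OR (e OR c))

NOT (d XOR (a NOR c)) AND NOT c AND (d AND c) AND NOT (e OR c)
De Morgan's: NOT(OR of terms) = AND of negations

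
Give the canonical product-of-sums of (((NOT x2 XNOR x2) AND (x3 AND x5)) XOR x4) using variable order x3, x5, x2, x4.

ΠM(0, 2, 4, 6, 8, 10, 12, 14) = (x3 OR x5 OR x2 OR x4) AND (x3 OR x5 OR NOT x2 OR x4) AND (x3 OR NOT x5 OR x2 OR x4) AND (x3 OR NOT x5 OR NOT x2 OR x4) AND (NOT x3 OR x5 OR x2 OR x4) AND (NOT x3 OR x5 OR NOT x2 OR x4) AND (NOT x3 OR NOT x5 OR x2 OR x4) AND (NOT x3 OR NOT x5 OR NOT x2 OR x4)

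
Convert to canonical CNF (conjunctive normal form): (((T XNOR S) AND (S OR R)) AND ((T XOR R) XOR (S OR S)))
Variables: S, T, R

(S OR T OR R) AND (S OR NOT T OR R) AND (S OR NOT T OR NOT R) AND (NOT S OR T OR R) AND (NOT S OR T OR NOT R) AND (NOT S OR NOT T OR R)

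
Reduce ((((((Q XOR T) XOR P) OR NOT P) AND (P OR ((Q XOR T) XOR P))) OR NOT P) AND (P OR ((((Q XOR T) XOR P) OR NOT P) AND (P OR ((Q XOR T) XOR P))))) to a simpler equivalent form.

By distribution ((E OR v) AND (E OR NOT v) = E) then distribution ((E OR v) AND (E OR NOT v) = E):
= ((Q XOR T) XOR P)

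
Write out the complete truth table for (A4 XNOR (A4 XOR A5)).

A4 | A5 | Output
----------------
0 | 0 | 1
0 | 1 | 0
1 | 0 | 1
1 | 1 | 0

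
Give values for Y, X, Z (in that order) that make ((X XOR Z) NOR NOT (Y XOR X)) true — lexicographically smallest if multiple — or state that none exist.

Y=0, X=1, Z=1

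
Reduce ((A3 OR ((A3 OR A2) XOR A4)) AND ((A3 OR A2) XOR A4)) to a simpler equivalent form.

By absorption (E AND (E OR v) = E):
= ((A3 OR A2) XOR A4)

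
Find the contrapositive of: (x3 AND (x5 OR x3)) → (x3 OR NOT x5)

Contrapositive: NOT (x3 OR NOT x5) → NOT (x3 AND (x5 OR x3))
Note: A statement and its contrapositive are logically equivalent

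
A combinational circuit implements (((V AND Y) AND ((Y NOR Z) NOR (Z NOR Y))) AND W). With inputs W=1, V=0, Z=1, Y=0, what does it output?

Substituting: (((0 AND 0) AND ((0 NOR 1) NOR (1 NOR 0))) AND 1)
= 0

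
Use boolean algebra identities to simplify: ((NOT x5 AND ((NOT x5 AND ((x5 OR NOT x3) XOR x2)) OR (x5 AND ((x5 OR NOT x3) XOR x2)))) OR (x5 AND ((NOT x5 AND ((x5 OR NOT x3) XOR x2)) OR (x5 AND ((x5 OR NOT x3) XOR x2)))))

By distribution ((E AND v) OR (E AND NOT v) = E) then distribution ((E AND v) OR (E AND NOT v) = E):
= ((x5 OR NOT x3) XOR x2)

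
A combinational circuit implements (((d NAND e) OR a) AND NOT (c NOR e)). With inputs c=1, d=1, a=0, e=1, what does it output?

Substituting: (((1 NAND 1) OR 0) AND NOT (1 NOR 1))
= 0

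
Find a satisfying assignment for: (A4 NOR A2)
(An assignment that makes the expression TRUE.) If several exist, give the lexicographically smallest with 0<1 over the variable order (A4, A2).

A4=0, A2=0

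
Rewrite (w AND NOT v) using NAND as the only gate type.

((w NAND (v NAND v)) NAND (w NAND (v NAND v)))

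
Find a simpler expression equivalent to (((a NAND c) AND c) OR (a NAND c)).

By absorption (E OR (E AND v) = E):
= (a NAND c)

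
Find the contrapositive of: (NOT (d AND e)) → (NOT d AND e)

Contrapositive: NOT (NOT d AND e) → (d AND e)
Note: A statement and its contrapositive are logically equivalent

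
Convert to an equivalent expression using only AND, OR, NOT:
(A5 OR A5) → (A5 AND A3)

NOT (A5 OR A5) OR (A5 AND A3)
(Implication elimination: A → B = NOT A OR B)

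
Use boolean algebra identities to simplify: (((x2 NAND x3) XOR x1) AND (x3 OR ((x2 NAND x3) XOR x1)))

By absorption (E AND (E OR v) = E):
= ((x2 NAND x3) XOR x1)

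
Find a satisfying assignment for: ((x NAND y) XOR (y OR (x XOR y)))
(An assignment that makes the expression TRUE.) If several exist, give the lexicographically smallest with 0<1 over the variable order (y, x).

y=0, x=0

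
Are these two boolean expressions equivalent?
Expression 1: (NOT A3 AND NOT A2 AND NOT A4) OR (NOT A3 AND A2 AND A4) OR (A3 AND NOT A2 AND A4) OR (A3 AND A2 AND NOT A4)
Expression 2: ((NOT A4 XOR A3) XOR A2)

Yes, they are equivalent — the two output columns agree on all 8 assignments:
A3 | A2 | A4 | Expression 1 | Expression 2
------------------------------------------
0 | 0 | 0 | 1 | 1
0 | 0 | 1 | 0 | 0
0 | 1 | 0 | 0 | 0
0 | 1 | 1 | 1 | 1
1 | 0 | 0 | 0 | 0
1 | 0 | 1 | 1 | 1
1 | 1 | 0 | 1 | 1
1 | 1 | 1 | 0 | 0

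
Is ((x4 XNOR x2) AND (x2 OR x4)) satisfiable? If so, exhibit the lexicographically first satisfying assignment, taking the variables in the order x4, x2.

x4=1, x2=1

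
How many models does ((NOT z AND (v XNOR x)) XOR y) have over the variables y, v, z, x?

Satisfying assignments: (0,0,0,0), (0,1,0,1), (1,0,0,1), (1,0,1,0), (1,0,1,1), (1,1,0,0), (1,1,1,0), (1,1,1,1)
Count: 8 out of 16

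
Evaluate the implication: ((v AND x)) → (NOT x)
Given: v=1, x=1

Antecedent ((v AND x)) = 1; consequent (NOT x) = 0.
1 → 0 = 0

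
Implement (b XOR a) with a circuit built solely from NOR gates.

((((b NOR a) NOR (b NOR a)) NOR ((b NOR a) NOR (b NOR a))) NOR ((((b NOR b) NOR (a NOR a)) NOR ((b NOR b) NOR (a NOR a))) NOR (((b NOR b) NOR (a NOR a)) NOR ((b NOR b) NOR (a NOR a)))))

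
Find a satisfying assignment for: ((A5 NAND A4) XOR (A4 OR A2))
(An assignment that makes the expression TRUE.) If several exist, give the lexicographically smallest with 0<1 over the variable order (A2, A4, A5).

A2=0, A4=0, A5=0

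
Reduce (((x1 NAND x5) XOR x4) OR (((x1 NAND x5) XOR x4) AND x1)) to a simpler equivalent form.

By absorption (E OR (E AND v) = E):
= ((x1 NAND x5) XOR x4)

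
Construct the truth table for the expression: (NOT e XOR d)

e | d | Output
--------------
0 | 0 | 1
0 | 1 | 0
1 | 0 | 0
1 | 1 | 1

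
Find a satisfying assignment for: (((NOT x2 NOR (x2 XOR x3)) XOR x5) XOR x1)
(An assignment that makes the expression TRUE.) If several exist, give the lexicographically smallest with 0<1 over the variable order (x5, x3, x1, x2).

x5=0, x3=0, x1=1, x2=0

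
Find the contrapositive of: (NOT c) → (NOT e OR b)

Contrapositive: NOT (NOT e OR b) → c
Note: A statement and its contrapositive are logically equivalent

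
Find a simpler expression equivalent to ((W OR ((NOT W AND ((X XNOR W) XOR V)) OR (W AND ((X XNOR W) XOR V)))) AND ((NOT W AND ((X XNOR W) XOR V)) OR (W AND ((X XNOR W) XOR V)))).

By absorption (E AND (E OR v) = E) then distribution ((E AND v) OR (E AND NOT v) = E):
= ((X XNOR W) XOR V)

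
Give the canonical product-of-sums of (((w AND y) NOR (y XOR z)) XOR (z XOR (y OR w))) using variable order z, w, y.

ΠM(2, 6, 7) = (z OR NOT w OR y) AND (NOT z OR NOT w OR y) AND (NOT z OR NOT w OR NOT y)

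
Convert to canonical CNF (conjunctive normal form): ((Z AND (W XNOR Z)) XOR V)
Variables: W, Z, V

(W OR Z OR V) AND (W OR NOT Z OR V) AND (NOT W OR Z OR V) AND (NOT W OR NOT Z OR NOT V)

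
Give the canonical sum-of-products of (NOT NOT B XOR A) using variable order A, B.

Σm(1, 2) = (NOT A AND B) OR (A AND NOT B)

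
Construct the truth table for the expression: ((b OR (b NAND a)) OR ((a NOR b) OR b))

a | b | Output
--------------
0 | 0 | 1
0 | 1 | 1
1 | 0 | 1
1 | 1 | 1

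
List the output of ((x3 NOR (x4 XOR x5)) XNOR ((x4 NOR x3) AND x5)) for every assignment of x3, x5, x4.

x3 | x5 | x4 | Output
---------------------
0 | 0 | 0 | 0
0 | 0 | 1 | 1
0 | 1 | 0 | 0
0 | 1 | 1 | 0
1 | 0 | 0 | 1
1 | 0 | 1 | 1
1 | 1 | 0 | 1
1 | 1 | 1 | 1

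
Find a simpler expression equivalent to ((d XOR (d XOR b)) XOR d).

By XOR self-cancellation ((E XOR v) XOR v = E):
= (d XOR b)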